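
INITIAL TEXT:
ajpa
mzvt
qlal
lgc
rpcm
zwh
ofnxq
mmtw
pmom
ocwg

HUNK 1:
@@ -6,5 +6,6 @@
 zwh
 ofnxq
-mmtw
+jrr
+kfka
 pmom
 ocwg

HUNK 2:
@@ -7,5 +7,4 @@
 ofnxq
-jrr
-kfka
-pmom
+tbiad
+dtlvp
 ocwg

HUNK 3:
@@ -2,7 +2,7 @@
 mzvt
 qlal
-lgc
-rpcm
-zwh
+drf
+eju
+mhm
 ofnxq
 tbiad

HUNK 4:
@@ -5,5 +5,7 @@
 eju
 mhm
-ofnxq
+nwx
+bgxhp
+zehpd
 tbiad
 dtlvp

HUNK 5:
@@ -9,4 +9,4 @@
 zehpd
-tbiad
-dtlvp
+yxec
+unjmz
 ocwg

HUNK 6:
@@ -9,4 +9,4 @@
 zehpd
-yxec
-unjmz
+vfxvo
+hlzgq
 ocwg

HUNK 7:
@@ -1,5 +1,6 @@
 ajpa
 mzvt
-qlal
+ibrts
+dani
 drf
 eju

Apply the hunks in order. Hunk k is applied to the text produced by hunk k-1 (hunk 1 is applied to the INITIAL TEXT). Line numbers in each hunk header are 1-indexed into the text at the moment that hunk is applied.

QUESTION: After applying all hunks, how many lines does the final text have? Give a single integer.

Answer: 13

Derivation:
Hunk 1: at line 6 remove [mmtw] add [jrr,kfka] -> 11 lines: ajpa mzvt qlal lgc rpcm zwh ofnxq jrr kfka pmom ocwg
Hunk 2: at line 7 remove [jrr,kfka,pmom] add [tbiad,dtlvp] -> 10 lines: ajpa mzvt qlal lgc rpcm zwh ofnxq tbiad dtlvp ocwg
Hunk 3: at line 2 remove [lgc,rpcm,zwh] add [drf,eju,mhm] -> 10 lines: ajpa mzvt qlal drf eju mhm ofnxq tbiad dtlvp ocwg
Hunk 4: at line 5 remove [ofnxq] add [nwx,bgxhp,zehpd] -> 12 lines: ajpa mzvt qlal drf eju mhm nwx bgxhp zehpd tbiad dtlvp ocwg
Hunk 5: at line 9 remove [tbiad,dtlvp] add [yxec,unjmz] -> 12 lines: ajpa mzvt qlal drf eju mhm nwx bgxhp zehpd yxec unjmz ocwg
Hunk 6: at line 9 remove [yxec,unjmz] add [vfxvo,hlzgq] -> 12 lines: ajpa mzvt qlal drf eju mhm nwx bgxhp zehpd vfxvo hlzgq ocwg
Hunk 7: at line 1 remove [qlal] add [ibrts,dani] -> 13 lines: ajpa mzvt ibrts dani drf eju mhm nwx bgxhp zehpd vfxvo hlzgq ocwg
Final line count: 13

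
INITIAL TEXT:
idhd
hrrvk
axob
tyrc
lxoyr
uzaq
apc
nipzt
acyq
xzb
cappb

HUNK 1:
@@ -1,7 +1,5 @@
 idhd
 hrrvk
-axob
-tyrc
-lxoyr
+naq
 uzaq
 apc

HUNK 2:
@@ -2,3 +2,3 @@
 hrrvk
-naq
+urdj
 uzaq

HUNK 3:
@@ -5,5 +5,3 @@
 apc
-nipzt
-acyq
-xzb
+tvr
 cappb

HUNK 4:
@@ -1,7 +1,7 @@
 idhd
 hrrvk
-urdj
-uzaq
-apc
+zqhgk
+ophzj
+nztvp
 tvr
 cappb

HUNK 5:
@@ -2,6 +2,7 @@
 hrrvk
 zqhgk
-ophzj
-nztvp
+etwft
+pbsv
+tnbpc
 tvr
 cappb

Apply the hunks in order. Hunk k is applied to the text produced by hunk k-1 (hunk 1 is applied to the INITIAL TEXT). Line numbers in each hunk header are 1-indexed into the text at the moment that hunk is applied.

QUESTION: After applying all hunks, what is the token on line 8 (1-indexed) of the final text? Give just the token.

Hunk 1: at line 1 remove [axob,tyrc,lxoyr] add [naq] -> 9 lines: idhd hrrvk naq uzaq apc nipzt acyq xzb cappb
Hunk 2: at line 2 remove [naq] add [urdj] -> 9 lines: idhd hrrvk urdj uzaq apc nipzt acyq xzb cappb
Hunk 3: at line 5 remove [nipzt,acyq,xzb] add [tvr] -> 7 lines: idhd hrrvk urdj uzaq apc tvr cappb
Hunk 4: at line 1 remove [urdj,uzaq,apc] add [zqhgk,ophzj,nztvp] -> 7 lines: idhd hrrvk zqhgk ophzj nztvp tvr cappb
Hunk 5: at line 2 remove [ophzj,nztvp] add [etwft,pbsv,tnbpc] -> 8 lines: idhd hrrvk zqhgk etwft pbsv tnbpc tvr cappb
Final line 8: cappb

Answer: cappb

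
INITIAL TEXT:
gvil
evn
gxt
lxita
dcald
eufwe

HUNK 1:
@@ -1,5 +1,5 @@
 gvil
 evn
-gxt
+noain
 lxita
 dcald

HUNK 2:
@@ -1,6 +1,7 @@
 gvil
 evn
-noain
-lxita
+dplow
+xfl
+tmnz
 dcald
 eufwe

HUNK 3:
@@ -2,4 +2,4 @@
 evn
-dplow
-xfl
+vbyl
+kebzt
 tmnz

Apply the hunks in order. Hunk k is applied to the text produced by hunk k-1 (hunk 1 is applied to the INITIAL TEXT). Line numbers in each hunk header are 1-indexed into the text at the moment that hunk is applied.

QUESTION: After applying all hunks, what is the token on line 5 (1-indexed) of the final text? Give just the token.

Answer: tmnz

Derivation:
Hunk 1: at line 1 remove [gxt] add [noain] -> 6 lines: gvil evn noain lxita dcald eufwe
Hunk 2: at line 1 remove [noain,lxita] add [dplow,xfl,tmnz] -> 7 lines: gvil evn dplow xfl tmnz dcald eufwe
Hunk 3: at line 2 remove [dplow,xfl] add [vbyl,kebzt] -> 7 lines: gvil evn vbyl kebzt tmnz dcald eufwe
Final line 5: tmnz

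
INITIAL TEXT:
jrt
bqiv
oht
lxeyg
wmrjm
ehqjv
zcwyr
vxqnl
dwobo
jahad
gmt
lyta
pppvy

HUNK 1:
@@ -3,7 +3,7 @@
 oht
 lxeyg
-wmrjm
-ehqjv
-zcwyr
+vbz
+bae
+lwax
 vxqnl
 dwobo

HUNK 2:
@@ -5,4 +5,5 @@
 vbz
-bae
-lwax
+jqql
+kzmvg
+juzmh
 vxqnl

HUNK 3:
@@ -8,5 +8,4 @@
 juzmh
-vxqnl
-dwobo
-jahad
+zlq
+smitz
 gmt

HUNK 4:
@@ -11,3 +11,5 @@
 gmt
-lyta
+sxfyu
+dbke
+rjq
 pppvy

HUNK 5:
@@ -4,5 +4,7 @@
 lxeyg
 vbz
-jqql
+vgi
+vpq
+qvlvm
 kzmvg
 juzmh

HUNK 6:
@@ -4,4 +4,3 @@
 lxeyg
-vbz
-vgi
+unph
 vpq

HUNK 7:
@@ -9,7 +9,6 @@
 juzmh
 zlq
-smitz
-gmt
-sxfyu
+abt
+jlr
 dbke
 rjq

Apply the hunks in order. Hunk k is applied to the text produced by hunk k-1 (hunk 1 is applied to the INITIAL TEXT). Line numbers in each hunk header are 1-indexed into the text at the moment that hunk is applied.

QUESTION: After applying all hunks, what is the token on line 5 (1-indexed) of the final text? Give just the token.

Hunk 1: at line 3 remove [wmrjm,ehqjv,zcwyr] add [vbz,bae,lwax] -> 13 lines: jrt bqiv oht lxeyg vbz bae lwax vxqnl dwobo jahad gmt lyta pppvy
Hunk 2: at line 5 remove [bae,lwax] add [jqql,kzmvg,juzmh] -> 14 lines: jrt bqiv oht lxeyg vbz jqql kzmvg juzmh vxqnl dwobo jahad gmt lyta pppvy
Hunk 3: at line 8 remove [vxqnl,dwobo,jahad] add [zlq,smitz] -> 13 lines: jrt bqiv oht lxeyg vbz jqql kzmvg juzmh zlq smitz gmt lyta pppvy
Hunk 4: at line 11 remove [lyta] add [sxfyu,dbke,rjq] -> 15 lines: jrt bqiv oht lxeyg vbz jqql kzmvg juzmh zlq smitz gmt sxfyu dbke rjq pppvy
Hunk 5: at line 4 remove [jqql] add [vgi,vpq,qvlvm] -> 17 lines: jrt bqiv oht lxeyg vbz vgi vpq qvlvm kzmvg juzmh zlq smitz gmt sxfyu dbke rjq pppvy
Hunk 6: at line 4 remove [vbz,vgi] add [unph] -> 16 lines: jrt bqiv oht lxeyg unph vpq qvlvm kzmvg juzmh zlq smitz gmt sxfyu dbke rjq pppvy
Hunk 7: at line 9 remove [smitz,gmt,sxfyu] add [abt,jlr] -> 15 lines: jrt bqiv oht lxeyg unph vpq qvlvm kzmvg juzmh zlq abt jlr dbke rjq pppvy
Final line 5: unph

Answer: unph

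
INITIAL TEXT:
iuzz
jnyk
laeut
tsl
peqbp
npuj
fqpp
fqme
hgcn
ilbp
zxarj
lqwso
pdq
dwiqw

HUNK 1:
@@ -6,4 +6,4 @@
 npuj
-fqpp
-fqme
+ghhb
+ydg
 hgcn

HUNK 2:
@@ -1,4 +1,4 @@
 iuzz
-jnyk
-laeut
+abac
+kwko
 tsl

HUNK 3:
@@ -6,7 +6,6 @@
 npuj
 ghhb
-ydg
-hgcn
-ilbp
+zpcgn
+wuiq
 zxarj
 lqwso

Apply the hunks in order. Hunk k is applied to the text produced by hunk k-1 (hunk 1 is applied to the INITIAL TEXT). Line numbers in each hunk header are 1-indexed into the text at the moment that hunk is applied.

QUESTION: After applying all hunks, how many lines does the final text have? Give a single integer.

Answer: 13

Derivation:
Hunk 1: at line 6 remove [fqpp,fqme] add [ghhb,ydg] -> 14 lines: iuzz jnyk laeut tsl peqbp npuj ghhb ydg hgcn ilbp zxarj lqwso pdq dwiqw
Hunk 2: at line 1 remove [jnyk,laeut] add [abac,kwko] -> 14 lines: iuzz abac kwko tsl peqbp npuj ghhb ydg hgcn ilbp zxarj lqwso pdq dwiqw
Hunk 3: at line 6 remove [ydg,hgcn,ilbp] add [zpcgn,wuiq] -> 13 lines: iuzz abac kwko tsl peqbp npuj ghhb zpcgn wuiq zxarj lqwso pdq dwiqw
Final line count: 13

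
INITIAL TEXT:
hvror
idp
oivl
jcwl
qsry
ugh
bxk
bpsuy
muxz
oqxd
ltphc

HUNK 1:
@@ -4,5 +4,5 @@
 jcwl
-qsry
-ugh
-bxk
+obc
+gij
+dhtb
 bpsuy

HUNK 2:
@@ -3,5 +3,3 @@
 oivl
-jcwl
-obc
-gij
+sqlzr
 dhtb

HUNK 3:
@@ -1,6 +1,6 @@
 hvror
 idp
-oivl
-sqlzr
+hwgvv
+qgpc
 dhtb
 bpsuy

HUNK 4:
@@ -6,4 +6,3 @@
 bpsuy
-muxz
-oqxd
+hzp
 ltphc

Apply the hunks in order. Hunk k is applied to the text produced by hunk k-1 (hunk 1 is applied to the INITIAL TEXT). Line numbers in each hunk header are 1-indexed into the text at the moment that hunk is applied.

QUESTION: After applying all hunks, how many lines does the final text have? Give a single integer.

Answer: 8

Derivation:
Hunk 1: at line 4 remove [qsry,ugh,bxk] add [obc,gij,dhtb] -> 11 lines: hvror idp oivl jcwl obc gij dhtb bpsuy muxz oqxd ltphc
Hunk 2: at line 3 remove [jcwl,obc,gij] add [sqlzr] -> 9 lines: hvror idp oivl sqlzr dhtb bpsuy muxz oqxd ltphc
Hunk 3: at line 1 remove [oivl,sqlzr] add [hwgvv,qgpc] -> 9 lines: hvror idp hwgvv qgpc dhtb bpsuy muxz oqxd ltphc
Hunk 4: at line 6 remove [muxz,oqxd] add [hzp] -> 8 lines: hvror idp hwgvv qgpc dhtb bpsuy hzp ltphc
Final line count: 8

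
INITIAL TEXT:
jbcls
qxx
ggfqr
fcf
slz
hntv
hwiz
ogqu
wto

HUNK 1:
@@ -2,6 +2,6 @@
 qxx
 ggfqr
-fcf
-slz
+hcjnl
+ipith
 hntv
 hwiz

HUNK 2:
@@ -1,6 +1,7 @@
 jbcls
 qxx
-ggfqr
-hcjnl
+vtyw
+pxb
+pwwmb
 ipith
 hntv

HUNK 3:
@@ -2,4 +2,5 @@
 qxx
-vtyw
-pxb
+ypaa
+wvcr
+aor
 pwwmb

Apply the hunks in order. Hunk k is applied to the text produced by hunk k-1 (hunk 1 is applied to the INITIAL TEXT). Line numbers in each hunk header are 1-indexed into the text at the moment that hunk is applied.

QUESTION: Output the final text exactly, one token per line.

Hunk 1: at line 2 remove [fcf,slz] add [hcjnl,ipith] -> 9 lines: jbcls qxx ggfqr hcjnl ipith hntv hwiz ogqu wto
Hunk 2: at line 1 remove [ggfqr,hcjnl] add [vtyw,pxb,pwwmb] -> 10 lines: jbcls qxx vtyw pxb pwwmb ipith hntv hwiz ogqu wto
Hunk 3: at line 2 remove [vtyw,pxb] add [ypaa,wvcr,aor] -> 11 lines: jbcls qxx ypaa wvcr aor pwwmb ipith hntv hwiz ogqu wto

Answer: jbcls
qxx
ypaa
wvcr
aor
pwwmb
ipith
hntv
hwiz
ogqu
wto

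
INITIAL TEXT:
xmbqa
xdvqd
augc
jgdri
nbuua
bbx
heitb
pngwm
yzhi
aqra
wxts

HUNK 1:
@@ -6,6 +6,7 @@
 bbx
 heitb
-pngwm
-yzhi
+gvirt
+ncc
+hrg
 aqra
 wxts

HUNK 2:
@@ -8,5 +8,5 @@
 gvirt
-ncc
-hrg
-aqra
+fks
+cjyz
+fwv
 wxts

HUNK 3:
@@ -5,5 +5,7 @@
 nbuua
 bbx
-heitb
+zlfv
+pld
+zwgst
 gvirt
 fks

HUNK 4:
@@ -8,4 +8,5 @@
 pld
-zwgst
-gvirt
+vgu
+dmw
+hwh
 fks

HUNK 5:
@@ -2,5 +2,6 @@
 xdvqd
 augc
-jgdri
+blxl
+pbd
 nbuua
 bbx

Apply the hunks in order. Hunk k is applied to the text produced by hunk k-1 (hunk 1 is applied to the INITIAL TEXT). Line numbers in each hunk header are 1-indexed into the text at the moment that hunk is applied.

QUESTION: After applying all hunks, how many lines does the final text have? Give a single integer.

Hunk 1: at line 6 remove [pngwm,yzhi] add [gvirt,ncc,hrg] -> 12 lines: xmbqa xdvqd augc jgdri nbuua bbx heitb gvirt ncc hrg aqra wxts
Hunk 2: at line 8 remove [ncc,hrg,aqra] add [fks,cjyz,fwv] -> 12 lines: xmbqa xdvqd augc jgdri nbuua bbx heitb gvirt fks cjyz fwv wxts
Hunk 3: at line 5 remove [heitb] add [zlfv,pld,zwgst] -> 14 lines: xmbqa xdvqd augc jgdri nbuua bbx zlfv pld zwgst gvirt fks cjyz fwv wxts
Hunk 4: at line 8 remove [zwgst,gvirt] add [vgu,dmw,hwh] -> 15 lines: xmbqa xdvqd augc jgdri nbuua bbx zlfv pld vgu dmw hwh fks cjyz fwv wxts
Hunk 5: at line 2 remove [jgdri] add [blxl,pbd] -> 16 lines: xmbqa xdvqd augc blxl pbd nbuua bbx zlfv pld vgu dmw hwh fks cjyz fwv wxts
Final line count: 16

Answer: 16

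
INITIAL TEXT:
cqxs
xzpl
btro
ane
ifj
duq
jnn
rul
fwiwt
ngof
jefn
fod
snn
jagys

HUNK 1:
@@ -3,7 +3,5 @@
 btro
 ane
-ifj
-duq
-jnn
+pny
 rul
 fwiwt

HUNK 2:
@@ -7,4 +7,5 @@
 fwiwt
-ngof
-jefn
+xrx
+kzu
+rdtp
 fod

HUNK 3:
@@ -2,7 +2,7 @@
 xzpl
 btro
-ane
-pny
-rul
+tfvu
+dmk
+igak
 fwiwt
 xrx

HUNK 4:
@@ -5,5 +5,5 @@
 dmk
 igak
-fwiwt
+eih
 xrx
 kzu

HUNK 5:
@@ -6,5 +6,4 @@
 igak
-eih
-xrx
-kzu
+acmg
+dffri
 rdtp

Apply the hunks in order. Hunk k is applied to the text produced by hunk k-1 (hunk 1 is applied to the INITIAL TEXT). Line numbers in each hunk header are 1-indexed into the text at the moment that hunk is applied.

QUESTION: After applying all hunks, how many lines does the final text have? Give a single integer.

Hunk 1: at line 3 remove [ifj,duq,jnn] add [pny] -> 12 lines: cqxs xzpl btro ane pny rul fwiwt ngof jefn fod snn jagys
Hunk 2: at line 7 remove [ngof,jefn] add [xrx,kzu,rdtp] -> 13 lines: cqxs xzpl btro ane pny rul fwiwt xrx kzu rdtp fod snn jagys
Hunk 3: at line 2 remove [ane,pny,rul] add [tfvu,dmk,igak] -> 13 lines: cqxs xzpl btro tfvu dmk igak fwiwt xrx kzu rdtp fod snn jagys
Hunk 4: at line 5 remove [fwiwt] add [eih] -> 13 lines: cqxs xzpl btro tfvu dmk igak eih xrx kzu rdtp fod snn jagys
Hunk 5: at line 6 remove [eih,xrx,kzu] add [acmg,dffri] -> 12 lines: cqxs xzpl btro tfvu dmk igak acmg dffri rdtp fod snn jagys
Final line count: 12

Answer: 12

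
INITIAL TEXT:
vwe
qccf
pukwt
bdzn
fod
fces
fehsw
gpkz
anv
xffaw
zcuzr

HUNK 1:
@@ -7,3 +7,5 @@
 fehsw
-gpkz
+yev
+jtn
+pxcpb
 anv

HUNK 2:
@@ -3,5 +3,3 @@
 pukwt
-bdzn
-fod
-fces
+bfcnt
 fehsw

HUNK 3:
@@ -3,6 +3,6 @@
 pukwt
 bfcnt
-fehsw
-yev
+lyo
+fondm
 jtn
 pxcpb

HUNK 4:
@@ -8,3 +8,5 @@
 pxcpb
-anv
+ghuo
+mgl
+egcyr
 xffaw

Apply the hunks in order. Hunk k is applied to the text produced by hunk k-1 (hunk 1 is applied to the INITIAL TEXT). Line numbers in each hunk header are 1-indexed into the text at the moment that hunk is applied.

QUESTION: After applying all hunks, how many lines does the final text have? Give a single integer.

Answer: 13

Derivation:
Hunk 1: at line 7 remove [gpkz] add [yev,jtn,pxcpb] -> 13 lines: vwe qccf pukwt bdzn fod fces fehsw yev jtn pxcpb anv xffaw zcuzr
Hunk 2: at line 3 remove [bdzn,fod,fces] add [bfcnt] -> 11 lines: vwe qccf pukwt bfcnt fehsw yev jtn pxcpb anv xffaw zcuzr
Hunk 3: at line 3 remove [fehsw,yev] add [lyo,fondm] -> 11 lines: vwe qccf pukwt bfcnt lyo fondm jtn pxcpb anv xffaw zcuzr
Hunk 4: at line 8 remove [anv] add [ghuo,mgl,egcyr] -> 13 lines: vwe qccf pukwt bfcnt lyo fondm jtn pxcpb ghuo mgl egcyr xffaw zcuzr
Final line count: 13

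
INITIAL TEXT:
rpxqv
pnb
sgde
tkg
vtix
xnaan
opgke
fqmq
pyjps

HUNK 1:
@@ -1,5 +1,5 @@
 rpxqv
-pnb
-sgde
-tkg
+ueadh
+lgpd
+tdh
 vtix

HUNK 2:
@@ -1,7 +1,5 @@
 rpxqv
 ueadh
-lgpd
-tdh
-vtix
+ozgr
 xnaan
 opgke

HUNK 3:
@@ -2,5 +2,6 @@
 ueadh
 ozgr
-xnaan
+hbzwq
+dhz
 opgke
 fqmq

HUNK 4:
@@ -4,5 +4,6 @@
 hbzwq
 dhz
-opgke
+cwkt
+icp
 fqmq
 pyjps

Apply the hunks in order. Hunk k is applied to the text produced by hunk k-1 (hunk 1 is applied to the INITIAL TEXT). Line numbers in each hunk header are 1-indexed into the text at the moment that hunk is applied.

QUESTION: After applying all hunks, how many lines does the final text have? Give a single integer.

Answer: 9

Derivation:
Hunk 1: at line 1 remove [pnb,sgde,tkg] add [ueadh,lgpd,tdh] -> 9 lines: rpxqv ueadh lgpd tdh vtix xnaan opgke fqmq pyjps
Hunk 2: at line 1 remove [lgpd,tdh,vtix] add [ozgr] -> 7 lines: rpxqv ueadh ozgr xnaan opgke fqmq pyjps
Hunk 3: at line 2 remove [xnaan] add [hbzwq,dhz] -> 8 lines: rpxqv ueadh ozgr hbzwq dhz opgke fqmq pyjps
Hunk 4: at line 4 remove [opgke] add [cwkt,icp] -> 9 lines: rpxqv ueadh ozgr hbzwq dhz cwkt icp fqmq pyjps
Final line count: 9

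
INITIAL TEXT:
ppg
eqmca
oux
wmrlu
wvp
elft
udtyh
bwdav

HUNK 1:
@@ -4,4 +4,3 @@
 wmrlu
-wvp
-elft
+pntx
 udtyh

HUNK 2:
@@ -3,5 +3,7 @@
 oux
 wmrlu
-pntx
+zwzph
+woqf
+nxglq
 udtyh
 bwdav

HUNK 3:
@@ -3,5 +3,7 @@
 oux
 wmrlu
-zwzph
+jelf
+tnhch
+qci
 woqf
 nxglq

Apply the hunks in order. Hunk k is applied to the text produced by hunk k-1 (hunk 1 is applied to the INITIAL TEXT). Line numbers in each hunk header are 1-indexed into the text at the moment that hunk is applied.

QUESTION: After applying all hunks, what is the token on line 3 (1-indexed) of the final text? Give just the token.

Answer: oux

Derivation:
Hunk 1: at line 4 remove [wvp,elft] add [pntx] -> 7 lines: ppg eqmca oux wmrlu pntx udtyh bwdav
Hunk 2: at line 3 remove [pntx] add [zwzph,woqf,nxglq] -> 9 lines: ppg eqmca oux wmrlu zwzph woqf nxglq udtyh bwdav
Hunk 3: at line 3 remove [zwzph] add [jelf,tnhch,qci] -> 11 lines: ppg eqmca oux wmrlu jelf tnhch qci woqf nxglq udtyh bwdav
Final line 3: oux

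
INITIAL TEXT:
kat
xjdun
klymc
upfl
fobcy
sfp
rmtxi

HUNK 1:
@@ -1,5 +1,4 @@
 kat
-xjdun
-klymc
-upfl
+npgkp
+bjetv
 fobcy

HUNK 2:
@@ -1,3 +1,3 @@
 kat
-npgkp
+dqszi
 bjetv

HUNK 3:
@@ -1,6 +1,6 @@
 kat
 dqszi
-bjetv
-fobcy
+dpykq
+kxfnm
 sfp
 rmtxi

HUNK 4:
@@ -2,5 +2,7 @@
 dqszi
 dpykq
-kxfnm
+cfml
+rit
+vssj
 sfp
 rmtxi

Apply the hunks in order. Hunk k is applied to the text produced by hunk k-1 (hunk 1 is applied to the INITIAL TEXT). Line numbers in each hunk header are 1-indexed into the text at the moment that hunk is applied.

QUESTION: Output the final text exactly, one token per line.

Answer: kat
dqszi
dpykq
cfml
rit
vssj
sfp
rmtxi

Derivation:
Hunk 1: at line 1 remove [xjdun,klymc,upfl] add [npgkp,bjetv] -> 6 lines: kat npgkp bjetv fobcy sfp rmtxi
Hunk 2: at line 1 remove [npgkp] add [dqszi] -> 6 lines: kat dqszi bjetv fobcy sfp rmtxi
Hunk 3: at line 1 remove [bjetv,fobcy] add [dpykq,kxfnm] -> 6 lines: kat dqszi dpykq kxfnm sfp rmtxi
Hunk 4: at line 2 remove [kxfnm] add [cfml,rit,vssj] -> 8 lines: kat dqszi dpykq cfml rit vssj sfp rmtxi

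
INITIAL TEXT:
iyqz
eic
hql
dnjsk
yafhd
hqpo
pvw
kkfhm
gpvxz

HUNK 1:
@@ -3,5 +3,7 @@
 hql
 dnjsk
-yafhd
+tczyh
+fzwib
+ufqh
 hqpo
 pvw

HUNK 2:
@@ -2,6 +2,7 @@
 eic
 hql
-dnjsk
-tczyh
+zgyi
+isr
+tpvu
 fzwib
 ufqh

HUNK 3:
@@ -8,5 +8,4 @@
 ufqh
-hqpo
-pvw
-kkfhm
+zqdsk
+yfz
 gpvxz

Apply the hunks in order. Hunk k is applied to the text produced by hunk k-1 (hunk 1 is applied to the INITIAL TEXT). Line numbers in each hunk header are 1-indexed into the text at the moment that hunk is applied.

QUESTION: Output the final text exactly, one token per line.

Answer: iyqz
eic
hql
zgyi
isr
tpvu
fzwib
ufqh
zqdsk
yfz
gpvxz

Derivation:
Hunk 1: at line 3 remove [yafhd] add [tczyh,fzwib,ufqh] -> 11 lines: iyqz eic hql dnjsk tczyh fzwib ufqh hqpo pvw kkfhm gpvxz
Hunk 2: at line 2 remove [dnjsk,tczyh] add [zgyi,isr,tpvu] -> 12 lines: iyqz eic hql zgyi isr tpvu fzwib ufqh hqpo pvw kkfhm gpvxz
Hunk 3: at line 8 remove [hqpo,pvw,kkfhm] add [zqdsk,yfz] -> 11 lines: iyqz eic hql zgyi isr tpvu fzwib ufqh zqdsk yfz gpvxz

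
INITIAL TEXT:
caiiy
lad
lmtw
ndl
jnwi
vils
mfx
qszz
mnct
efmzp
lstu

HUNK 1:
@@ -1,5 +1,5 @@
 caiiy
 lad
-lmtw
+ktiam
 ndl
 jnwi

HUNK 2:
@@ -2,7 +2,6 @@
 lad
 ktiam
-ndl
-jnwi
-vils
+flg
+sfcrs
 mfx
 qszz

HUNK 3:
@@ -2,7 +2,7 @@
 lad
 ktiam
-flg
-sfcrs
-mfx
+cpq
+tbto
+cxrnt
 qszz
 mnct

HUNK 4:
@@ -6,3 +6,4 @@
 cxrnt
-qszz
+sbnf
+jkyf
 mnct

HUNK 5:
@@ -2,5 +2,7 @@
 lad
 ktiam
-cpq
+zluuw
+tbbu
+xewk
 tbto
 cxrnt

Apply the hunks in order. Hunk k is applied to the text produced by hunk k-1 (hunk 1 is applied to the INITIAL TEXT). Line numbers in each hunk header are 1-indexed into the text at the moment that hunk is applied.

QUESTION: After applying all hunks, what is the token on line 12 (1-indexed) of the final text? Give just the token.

Answer: efmzp

Derivation:
Hunk 1: at line 1 remove [lmtw] add [ktiam] -> 11 lines: caiiy lad ktiam ndl jnwi vils mfx qszz mnct efmzp lstu
Hunk 2: at line 2 remove [ndl,jnwi,vils] add [flg,sfcrs] -> 10 lines: caiiy lad ktiam flg sfcrs mfx qszz mnct efmzp lstu
Hunk 3: at line 2 remove [flg,sfcrs,mfx] add [cpq,tbto,cxrnt] -> 10 lines: caiiy lad ktiam cpq tbto cxrnt qszz mnct efmzp lstu
Hunk 4: at line 6 remove [qszz] add [sbnf,jkyf] -> 11 lines: caiiy lad ktiam cpq tbto cxrnt sbnf jkyf mnct efmzp lstu
Hunk 5: at line 2 remove [cpq] add [zluuw,tbbu,xewk] -> 13 lines: caiiy lad ktiam zluuw tbbu xewk tbto cxrnt sbnf jkyf mnct efmzp lstu
Final line 12: efmzp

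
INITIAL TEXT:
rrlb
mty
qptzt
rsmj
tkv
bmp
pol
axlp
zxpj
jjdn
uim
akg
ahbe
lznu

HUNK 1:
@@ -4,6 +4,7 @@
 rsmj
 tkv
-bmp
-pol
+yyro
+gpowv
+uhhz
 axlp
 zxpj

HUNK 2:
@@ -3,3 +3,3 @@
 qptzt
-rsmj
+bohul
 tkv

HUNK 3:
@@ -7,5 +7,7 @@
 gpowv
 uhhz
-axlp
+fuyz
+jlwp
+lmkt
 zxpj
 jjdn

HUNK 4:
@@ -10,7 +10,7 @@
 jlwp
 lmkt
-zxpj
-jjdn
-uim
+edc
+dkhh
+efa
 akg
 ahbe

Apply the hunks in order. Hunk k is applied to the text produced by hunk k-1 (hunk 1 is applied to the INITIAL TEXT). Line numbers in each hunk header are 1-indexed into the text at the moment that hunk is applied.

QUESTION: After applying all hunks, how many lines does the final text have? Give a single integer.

Answer: 17

Derivation:
Hunk 1: at line 4 remove [bmp,pol] add [yyro,gpowv,uhhz] -> 15 lines: rrlb mty qptzt rsmj tkv yyro gpowv uhhz axlp zxpj jjdn uim akg ahbe lznu
Hunk 2: at line 3 remove [rsmj] add [bohul] -> 15 lines: rrlb mty qptzt bohul tkv yyro gpowv uhhz axlp zxpj jjdn uim akg ahbe lznu
Hunk 3: at line 7 remove [axlp] add [fuyz,jlwp,lmkt] -> 17 lines: rrlb mty qptzt bohul tkv yyro gpowv uhhz fuyz jlwp lmkt zxpj jjdn uim akg ahbe lznu
Hunk 4: at line 10 remove [zxpj,jjdn,uim] add [edc,dkhh,efa] -> 17 lines: rrlb mty qptzt bohul tkv yyro gpowv uhhz fuyz jlwp lmkt edc dkhh efa akg ahbe lznu
Final line count: 17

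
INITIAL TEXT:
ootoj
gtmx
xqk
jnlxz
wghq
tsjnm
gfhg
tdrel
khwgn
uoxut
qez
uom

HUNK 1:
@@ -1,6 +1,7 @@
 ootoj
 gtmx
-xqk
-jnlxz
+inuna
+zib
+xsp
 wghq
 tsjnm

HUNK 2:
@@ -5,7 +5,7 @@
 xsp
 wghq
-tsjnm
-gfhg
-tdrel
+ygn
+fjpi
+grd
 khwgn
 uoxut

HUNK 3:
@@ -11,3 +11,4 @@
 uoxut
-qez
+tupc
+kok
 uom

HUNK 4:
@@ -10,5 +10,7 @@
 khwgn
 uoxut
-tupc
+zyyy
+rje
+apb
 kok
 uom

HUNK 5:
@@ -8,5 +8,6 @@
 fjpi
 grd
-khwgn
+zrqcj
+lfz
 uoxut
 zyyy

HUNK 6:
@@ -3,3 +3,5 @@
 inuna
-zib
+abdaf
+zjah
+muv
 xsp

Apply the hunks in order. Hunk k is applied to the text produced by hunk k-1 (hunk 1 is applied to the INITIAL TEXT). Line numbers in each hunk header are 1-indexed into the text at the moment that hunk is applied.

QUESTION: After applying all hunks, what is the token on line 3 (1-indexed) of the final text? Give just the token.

Answer: inuna

Derivation:
Hunk 1: at line 1 remove [xqk,jnlxz] add [inuna,zib,xsp] -> 13 lines: ootoj gtmx inuna zib xsp wghq tsjnm gfhg tdrel khwgn uoxut qez uom
Hunk 2: at line 5 remove [tsjnm,gfhg,tdrel] add [ygn,fjpi,grd] -> 13 lines: ootoj gtmx inuna zib xsp wghq ygn fjpi grd khwgn uoxut qez uom
Hunk 3: at line 11 remove [qez] add [tupc,kok] -> 14 lines: ootoj gtmx inuna zib xsp wghq ygn fjpi grd khwgn uoxut tupc kok uom
Hunk 4: at line 10 remove [tupc] add [zyyy,rje,apb] -> 16 lines: ootoj gtmx inuna zib xsp wghq ygn fjpi grd khwgn uoxut zyyy rje apb kok uom
Hunk 5: at line 8 remove [khwgn] add [zrqcj,lfz] -> 17 lines: ootoj gtmx inuna zib xsp wghq ygn fjpi grd zrqcj lfz uoxut zyyy rje apb kok uom
Hunk 6: at line 3 remove [zib] add [abdaf,zjah,muv] -> 19 lines: ootoj gtmx inuna abdaf zjah muv xsp wghq ygn fjpi grd zrqcj lfz uoxut zyyy rje apb kok uom
Final line 3: inuna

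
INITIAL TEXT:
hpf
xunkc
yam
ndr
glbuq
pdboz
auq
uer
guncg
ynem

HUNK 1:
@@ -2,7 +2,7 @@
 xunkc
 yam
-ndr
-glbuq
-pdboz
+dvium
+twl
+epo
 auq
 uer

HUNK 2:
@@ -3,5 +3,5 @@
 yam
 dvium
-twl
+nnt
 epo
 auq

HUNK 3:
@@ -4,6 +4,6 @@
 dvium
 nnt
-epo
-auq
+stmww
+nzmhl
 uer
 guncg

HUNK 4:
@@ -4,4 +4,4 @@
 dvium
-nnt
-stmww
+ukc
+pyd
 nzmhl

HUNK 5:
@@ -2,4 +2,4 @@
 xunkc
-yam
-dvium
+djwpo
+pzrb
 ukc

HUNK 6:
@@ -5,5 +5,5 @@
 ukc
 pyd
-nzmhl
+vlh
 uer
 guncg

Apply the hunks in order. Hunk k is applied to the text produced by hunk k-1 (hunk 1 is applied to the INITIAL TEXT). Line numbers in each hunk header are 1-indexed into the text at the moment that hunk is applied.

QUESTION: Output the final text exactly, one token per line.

Hunk 1: at line 2 remove [ndr,glbuq,pdboz] add [dvium,twl,epo] -> 10 lines: hpf xunkc yam dvium twl epo auq uer guncg ynem
Hunk 2: at line 3 remove [twl] add [nnt] -> 10 lines: hpf xunkc yam dvium nnt epo auq uer guncg ynem
Hunk 3: at line 4 remove [epo,auq] add [stmww,nzmhl] -> 10 lines: hpf xunkc yam dvium nnt stmww nzmhl uer guncg ynem
Hunk 4: at line 4 remove [nnt,stmww] add [ukc,pyd] -> 10 lines: hpf xunkc yam dvium ukc pyd nzmhl uer guncg ynem
Hunk 5: at line 2 remove [yam,dvium] add [djwpo,pzrb] -> 10 lines: hpf xunkc djwpo pzrb ukc pyd nzmhl uer guncg ynem
Hunk 6: at line 5 remove [nzmhl] add [vlh] -> 10 lines: hpf xunkc djwpo pzrb ukc pyd vlh uer guncg ynem

Answer: hpf
xunkc
djwpo
pzrb
ukc
pyd
vlh
uer
guncg
ynem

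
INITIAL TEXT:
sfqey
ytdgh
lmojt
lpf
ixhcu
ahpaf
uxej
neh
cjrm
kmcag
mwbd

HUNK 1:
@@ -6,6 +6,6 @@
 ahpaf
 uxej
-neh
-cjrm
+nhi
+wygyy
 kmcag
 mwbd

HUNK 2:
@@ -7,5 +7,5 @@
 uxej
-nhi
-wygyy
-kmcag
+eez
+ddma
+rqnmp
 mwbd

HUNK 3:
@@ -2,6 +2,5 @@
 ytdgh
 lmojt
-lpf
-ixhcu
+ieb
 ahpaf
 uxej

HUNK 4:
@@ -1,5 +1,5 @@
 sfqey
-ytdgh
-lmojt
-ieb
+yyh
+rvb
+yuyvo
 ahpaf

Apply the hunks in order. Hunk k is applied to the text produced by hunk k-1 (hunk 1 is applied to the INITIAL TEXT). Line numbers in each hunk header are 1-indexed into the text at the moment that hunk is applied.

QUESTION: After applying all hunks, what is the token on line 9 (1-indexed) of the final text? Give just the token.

Hunk 1: at line 6 remove [neh,cjrm] add [nhi,wygyy] -> 11 lines: sfqey ytdgh lmojt lpf ixhcu ahpaf uxej nhi wygyy kmcag mwbd
Hunk 2: at line 7 remove [nhi,wygyy,kmcag] add [eez,ddma,rqnmp] -> 11 lines: sfqey ytdgh lmojt lpf ixhcu ahpaf uxej eez ddma rqnmp mwbd
Hunk 3: at line 2 remove [lpf,ixhcu] add [ieb] -> 10 lines: sfqey ytdgh lmojt ieb ahpaf uxej eez ddma rqnmp mwbd
Hunk 4: at line 1 remove [ytdgh,lmojt,ieb] add [yyh,rvb,yuyvo] -> 10 lines: sfqey yyh rvb yuyvo ahpaf uxej eez ddma rqnmp mwbd
Final line 9: rqnmp

Answer: rqnmp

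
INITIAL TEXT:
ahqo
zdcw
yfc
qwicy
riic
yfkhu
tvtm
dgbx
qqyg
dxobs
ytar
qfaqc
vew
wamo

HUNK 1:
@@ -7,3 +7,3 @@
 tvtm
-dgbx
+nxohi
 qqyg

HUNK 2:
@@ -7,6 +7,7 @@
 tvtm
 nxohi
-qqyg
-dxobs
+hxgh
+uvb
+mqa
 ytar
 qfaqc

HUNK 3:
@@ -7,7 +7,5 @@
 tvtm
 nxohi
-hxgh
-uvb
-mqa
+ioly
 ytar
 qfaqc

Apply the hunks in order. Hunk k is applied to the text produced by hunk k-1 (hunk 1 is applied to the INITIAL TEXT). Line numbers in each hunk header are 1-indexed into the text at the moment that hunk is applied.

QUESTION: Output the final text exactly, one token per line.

Answer: ahqo
zdcw
yfc
qwicy
riic
yfkhu
tvtm
nxohi
ioly
ytar
qfaqc
vew
wamo

Derivation:
Hunk 1: at line 7 remove [dgbx] add [nxohi] -> 14 lines: ahqo zdcw yfc qwicy riic yfkhu tvtm nxohi qqyg dxobs ytar qfaqc vew wamo
Hunk 2: at line 7 remove [qqyg,dxobs] add [hxgh,uvb,mqa] -> 15 lines: ahqo zdcw yfc qwicy riic yfkhu tvtm nxohi hxgh uvb mqa ytar qfaqc vew wamo
Hunk 3: at line 7 remove [hxgh,uvb,mqa] add [ioly] -> 13 lines: ahqo zdcw yfc qwicy riic yfkhu tvtm nxohi ioly ytar qfaqc vew wamo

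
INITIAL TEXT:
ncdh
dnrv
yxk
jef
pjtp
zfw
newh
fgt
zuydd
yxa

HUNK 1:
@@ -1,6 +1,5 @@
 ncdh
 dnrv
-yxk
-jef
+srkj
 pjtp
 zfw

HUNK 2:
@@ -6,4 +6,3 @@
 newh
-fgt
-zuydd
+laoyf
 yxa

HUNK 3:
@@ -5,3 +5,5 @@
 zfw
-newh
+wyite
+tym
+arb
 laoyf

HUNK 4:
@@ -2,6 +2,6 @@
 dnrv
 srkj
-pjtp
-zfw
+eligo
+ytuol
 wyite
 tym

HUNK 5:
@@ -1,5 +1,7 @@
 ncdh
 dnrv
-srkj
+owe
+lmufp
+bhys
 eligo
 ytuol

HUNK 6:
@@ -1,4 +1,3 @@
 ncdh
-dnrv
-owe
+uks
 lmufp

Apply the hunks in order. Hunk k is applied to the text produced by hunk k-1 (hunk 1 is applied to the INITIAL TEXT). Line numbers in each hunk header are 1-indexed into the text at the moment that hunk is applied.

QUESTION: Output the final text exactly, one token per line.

Hunk 1: at line 1 remove [yxk,jef] add [srkj] -> 9 lines: ncdh dnrv srkj pjtp zfw newh fgt zuydd yxa
Hunk 2: at line 6 remove [fgt,zuydd] add [laoyf] -> 8 lines: ncdh dnrv srkj pjtp zfw newh laoyf yxa
Hunk 3: at line 5 remove [newh] add [wyite,tym,arb] -> 10 lines: ncdh dnrv srkj pjtp zfw wyite tym arb laoyf yxa
Hunk 4: at line 2 remove [pjtp,zfw] add [eligo,ytuol] -> 10 lines: ncdh dnrv srkj eligo ytuol wyite tym arb laoyf yxa
Hunk 5: at line 1 remove [srkj] add [owe,lmufp,bhys] -> 12 lines: ncdh dnrv owe lmufp bhys eligo ytuol wyite tym arb laoyf yxa
Hunk 6: at line 1 remove [dnrv,owe] add [uks] -> 11 lines: ncdh uks lmufp bhys eligo ytuol wyite tym arb laoyf yxa

Answer: ncdh
uks
lmufp
bhys
eligo
ytuol
wyite
tym
arb
laoyf
yxa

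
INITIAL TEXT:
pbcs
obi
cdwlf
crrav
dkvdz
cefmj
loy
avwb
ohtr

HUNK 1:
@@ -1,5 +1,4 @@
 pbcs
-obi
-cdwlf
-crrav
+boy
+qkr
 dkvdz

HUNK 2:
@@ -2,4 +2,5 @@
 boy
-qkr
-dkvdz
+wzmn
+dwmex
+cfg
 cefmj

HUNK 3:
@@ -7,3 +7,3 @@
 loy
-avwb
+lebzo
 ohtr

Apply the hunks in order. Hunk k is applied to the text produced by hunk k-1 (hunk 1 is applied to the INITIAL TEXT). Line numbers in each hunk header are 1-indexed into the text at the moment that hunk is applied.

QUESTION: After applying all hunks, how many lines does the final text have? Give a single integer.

Answer: 9

Derivation:
Hunk 1: at line 1 remove [obi,cdwlf,crrav] add [boy,qkr] -> 8 lines: pbcs boy qkr dkvdz cefmj loy avwb ohtr
Hunk 2: at line 2 remove [qkr,dkvdz] add [wzmn,dwmex,cfg] -> 9 lines: pbcs boy wzmn dwmex cfg cefmj loy avwb ohtr
Hunk 3: at line 7 remove [avwb] add [lebzo] -> 9 lines: pbcs boy wzmn dwmex cfg cefmj loy lebzo ohtr
Final line count: 9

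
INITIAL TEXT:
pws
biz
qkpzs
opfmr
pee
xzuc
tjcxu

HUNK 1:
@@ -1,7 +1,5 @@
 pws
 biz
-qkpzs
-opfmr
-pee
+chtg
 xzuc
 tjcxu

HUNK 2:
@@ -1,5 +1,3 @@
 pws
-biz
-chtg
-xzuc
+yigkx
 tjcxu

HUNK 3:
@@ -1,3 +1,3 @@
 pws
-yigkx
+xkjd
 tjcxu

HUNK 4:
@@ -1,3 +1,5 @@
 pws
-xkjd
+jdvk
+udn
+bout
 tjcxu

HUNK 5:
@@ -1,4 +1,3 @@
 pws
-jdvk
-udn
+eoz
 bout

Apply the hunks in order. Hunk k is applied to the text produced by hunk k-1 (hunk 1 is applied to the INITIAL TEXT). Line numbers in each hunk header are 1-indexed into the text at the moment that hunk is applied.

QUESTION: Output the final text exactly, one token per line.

Hunk 1: at line 1 remove [qkpzs,opfmr,pee] add [chtg] -> 5 lines: pws biz chtg xzuc tjcxu
Hunk 2: at line 1 remove [biz,chtg,xzuc] add [yigkx] -> 3 lines: pws yigkx tjcxu
Hunk 3: at line 1 remove [yigkx] add [xkjd] -> 3 lines: pws xkjd tjcxu
Hunk 4: at line 1 remove [xkjd] add [jdvk,udn,bout] -> 5 lines: pws jdvk udn bout tjcxu
Hunk 5: at line 1 remove [jdvk,udn] add [eoz] -> 4 lines: pws eoz bout tjcxu

Answer: pws
eoz
bout
tjcxu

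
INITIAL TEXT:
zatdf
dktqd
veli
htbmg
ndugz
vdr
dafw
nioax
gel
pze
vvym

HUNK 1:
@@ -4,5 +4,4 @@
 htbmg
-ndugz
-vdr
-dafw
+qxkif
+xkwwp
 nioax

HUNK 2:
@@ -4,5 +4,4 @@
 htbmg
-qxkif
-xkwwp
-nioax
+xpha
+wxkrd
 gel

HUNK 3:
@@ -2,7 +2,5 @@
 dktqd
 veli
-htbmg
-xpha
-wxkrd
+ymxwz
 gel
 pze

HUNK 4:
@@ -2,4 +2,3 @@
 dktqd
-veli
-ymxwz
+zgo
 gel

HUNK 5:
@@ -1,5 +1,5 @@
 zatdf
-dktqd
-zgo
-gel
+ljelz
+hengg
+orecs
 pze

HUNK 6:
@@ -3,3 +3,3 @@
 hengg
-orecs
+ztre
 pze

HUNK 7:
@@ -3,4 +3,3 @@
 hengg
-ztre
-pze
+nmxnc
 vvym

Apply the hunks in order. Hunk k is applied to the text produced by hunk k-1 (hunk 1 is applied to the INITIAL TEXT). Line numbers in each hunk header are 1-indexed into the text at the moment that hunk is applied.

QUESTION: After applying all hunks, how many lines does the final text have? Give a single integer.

Hunk 1: at line 4 remove [ndugz,vdr,dafw] add [qxkif,xkwwp] -> 10 lines: zatdf dktqd veli htbmg qxkif xkwwp nioax gel pze vvym
Hunk 2: at line 4 remove [qxkif,xkwwp,nioax] add [xpha,wxkrd] -> 9 lines: zatdf dktqd veli htbmg xpha wxkrd gel pze vvym
Hunk 3: at line 2 remove [htbmg,xpha,wxkrd] add [ymxwz] -> 7 lines: zatdf dktqd veli ymxwz gel pze vvym
Hunk 4: at line 2 remove [veli,ymxwz] add [zgo] -> 6 lines: zatdf dktqd zgo gel pze vvym
Hunk 5: at line 1 remove [dktqd,zgo,gel] add [ljelz,hengg,orecs] -> 6 lines: zatdf ljelz hengg orecs pze vvym
Hunk 6: at line 3 remove [orecs] add [ztre] -> 6 lines: zatdf ljelz hengg ztre pze vvym
Hunk 7: at line 3 remove [ztre,pze] add [nmxnc] -> 5 lines: zatdf ljelz hengg nmxnc vvym
Final line count: 5

Answer: 5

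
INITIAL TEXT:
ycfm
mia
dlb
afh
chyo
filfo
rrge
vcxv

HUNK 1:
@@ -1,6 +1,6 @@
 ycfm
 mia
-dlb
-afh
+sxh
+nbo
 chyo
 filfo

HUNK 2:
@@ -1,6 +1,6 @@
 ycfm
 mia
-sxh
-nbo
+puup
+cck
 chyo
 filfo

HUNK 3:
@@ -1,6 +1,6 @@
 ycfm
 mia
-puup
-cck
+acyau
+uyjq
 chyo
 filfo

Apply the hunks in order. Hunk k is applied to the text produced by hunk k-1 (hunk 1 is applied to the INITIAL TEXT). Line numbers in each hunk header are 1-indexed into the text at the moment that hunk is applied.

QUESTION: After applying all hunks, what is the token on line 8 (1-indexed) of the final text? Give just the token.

Hunk 1: at line 1 remove [dlb,afh] add [sxh,nbo] -> 8 lines: ycfm mia sxh nbo chyo filfo rrge vcxv
Hunk 2: at line 1 remove [sxh,nbo] add [puup,cck] -> 8 lines: ycfm mia puup cck chyo filfo rrge vcxv
Hunk 3: at line 1 remove [puup,cck] add [acyau,uyjq] -> 8 lines: ycfm mia acyau uyjq chyo filfo rrge vcxv
Final line 8: vcxv

Answer: vcxv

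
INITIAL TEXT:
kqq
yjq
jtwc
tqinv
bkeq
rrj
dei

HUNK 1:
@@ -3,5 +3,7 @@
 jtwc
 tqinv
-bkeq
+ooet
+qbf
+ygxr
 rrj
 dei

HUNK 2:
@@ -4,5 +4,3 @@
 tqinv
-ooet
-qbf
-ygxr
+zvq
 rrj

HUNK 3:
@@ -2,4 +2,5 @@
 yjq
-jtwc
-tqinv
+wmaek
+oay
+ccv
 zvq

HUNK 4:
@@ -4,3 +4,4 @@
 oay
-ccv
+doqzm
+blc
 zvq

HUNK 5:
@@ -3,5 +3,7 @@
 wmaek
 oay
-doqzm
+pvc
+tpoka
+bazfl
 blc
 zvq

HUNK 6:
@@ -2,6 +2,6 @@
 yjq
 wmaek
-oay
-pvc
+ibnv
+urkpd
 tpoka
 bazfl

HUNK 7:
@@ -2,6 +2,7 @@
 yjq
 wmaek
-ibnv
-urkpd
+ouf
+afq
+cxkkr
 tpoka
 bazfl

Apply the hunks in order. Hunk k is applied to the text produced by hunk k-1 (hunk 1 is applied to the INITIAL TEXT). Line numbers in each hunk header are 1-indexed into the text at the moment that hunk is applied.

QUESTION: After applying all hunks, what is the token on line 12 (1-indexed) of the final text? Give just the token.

Answer: dei

Derivation:
Hunk 1: at line 3 remove [bkeq] add [ooet,qbf,ygxr] -> 9 lines: kqq yjq jtwc tqinv ooet qbf ygxr rrj dei
Hunk 2: at line 4 remove [ooet,qbf,ygxr] add [zvq] -> 7 lines: kqq yjq jtwc tqinv zvq rrj dei
Hunk 3: at line 2 remove [jtwc,tqinv] add [wmaek,oay,ccv] -> 8 lines: kqq yjq wmaek oay ccv zvq rrj dei
Hunk 4: at line 4 remove [ccv] add [doqzm,blc] -> 9 lines: kqq yjq wmaek oay doqzm blc zvq rrj dei
Hunk 5: at line 3 remove [doqzm] add [pvc,tpoka,bazfl] -> 11 lines: kqq yjq wmaek oay pvc tpoka bazfl blc zvq rrj dei
Hunk 6: at line 2 remove [oay,pvc] add [ibnv,urkpd] -> 11 lines: kqq yjq wmaek ibnv urkpd tpoka bazfl blc zvq rrj dei
Hunk 7: at line 2 remove [ibnv,urkpd] add [ouf,afq,cxkkr] -> 12 lines: kqq yjq wmaek ouf afq cxkkr tpoka bazfl blc zvq rrj dei
Final line 12: dei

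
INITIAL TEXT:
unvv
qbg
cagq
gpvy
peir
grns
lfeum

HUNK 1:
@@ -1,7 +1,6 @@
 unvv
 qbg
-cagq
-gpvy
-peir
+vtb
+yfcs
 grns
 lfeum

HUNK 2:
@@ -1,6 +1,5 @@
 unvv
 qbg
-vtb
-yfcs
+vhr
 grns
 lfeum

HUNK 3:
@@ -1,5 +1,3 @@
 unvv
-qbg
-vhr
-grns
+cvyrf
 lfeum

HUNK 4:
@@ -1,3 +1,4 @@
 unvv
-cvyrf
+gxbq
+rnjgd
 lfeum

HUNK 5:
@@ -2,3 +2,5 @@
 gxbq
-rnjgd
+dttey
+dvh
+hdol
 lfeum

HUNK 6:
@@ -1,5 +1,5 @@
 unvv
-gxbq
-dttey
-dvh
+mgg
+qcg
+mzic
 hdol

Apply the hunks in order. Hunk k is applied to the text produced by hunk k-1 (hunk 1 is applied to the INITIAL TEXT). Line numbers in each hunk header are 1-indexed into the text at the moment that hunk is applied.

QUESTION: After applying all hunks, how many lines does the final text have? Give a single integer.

Answer: 6

Derivation:
Hunk 1: at line 1 remove [cagq,gpvy,peir] add [vtb,yfcs] -> 6 lines: unvv qbg vtb yfcs grns lfeum
Hunk 2: at line 1 remove [vtb,yfcs] add [vhr] -> 5 lines: unvv qbg vhr grns lfeum
Hunk 3: at line 1 remove [qbg,vhr,grns] add [cvyrf] -> 3 lines: unvv cvyrf lfeum
Hunk 4: at line 1 remove [cvyrf] add [gxbq,rnjgd] -> 4 lines: unvv gxbq rnjgd lfeum
Hunk 5: at line 2 remove [rnjgd] add [dttey,dvh,hdol] -> 6 lines: unvv gxbq dttey dvh hdol lfeum
Hunk 6: at line 1 remove [gxbq,dttey,dvh] add [mgg,qcg,mzic] -> 6 lines: unvv mgg qcg mzic hdol lfeum
Final line count: 6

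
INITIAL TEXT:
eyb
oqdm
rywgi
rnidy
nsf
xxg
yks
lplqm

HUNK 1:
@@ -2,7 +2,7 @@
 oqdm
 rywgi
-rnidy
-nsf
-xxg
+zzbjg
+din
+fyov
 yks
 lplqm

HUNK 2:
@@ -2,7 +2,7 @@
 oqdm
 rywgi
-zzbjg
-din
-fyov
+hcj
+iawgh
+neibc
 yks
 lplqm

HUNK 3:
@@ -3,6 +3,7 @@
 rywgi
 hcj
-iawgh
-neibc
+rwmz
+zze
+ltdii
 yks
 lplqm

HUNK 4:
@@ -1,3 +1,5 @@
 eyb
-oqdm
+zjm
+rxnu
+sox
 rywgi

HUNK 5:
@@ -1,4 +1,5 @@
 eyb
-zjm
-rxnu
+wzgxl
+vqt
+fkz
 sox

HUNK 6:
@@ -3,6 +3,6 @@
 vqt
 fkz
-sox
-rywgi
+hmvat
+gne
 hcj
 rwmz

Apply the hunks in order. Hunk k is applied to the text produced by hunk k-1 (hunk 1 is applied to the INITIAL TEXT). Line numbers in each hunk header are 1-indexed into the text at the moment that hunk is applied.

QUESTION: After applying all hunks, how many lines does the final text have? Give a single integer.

Answer: 12

Derivation:
Hunk 1: at line 2 remove [rnidy,nsf,xxg] add [zzbjg,din,fyov] -> 8 lines: eyb oqdm rywgi zzbjg din fyov yks lplqm
Hunk 2: at line 2 remove [zzbjg,din,fyov] add [hcj,iawgh,neibc] -> 8 lines: eyb oqdm rywgi hcj iawgh neibc yks lplqm
Hunk 3: at line 3 remove [iawgh,neibc] add [rwmz,zze,ltdii] -> 9 lines: eyb oqdm rywgi hcj rwmz zze ltdii yks lplqm
Hunk 4: at line 1 remove [oqdm] add [zjm,rxnu,sox] -> 11 lines: eyb zjm rxnu sox rywgi hcj rwmz zze ltdii yks lplqm
Hunk 5: at line 1 remove [zjm,rxnu] add [wzgxl,vqt,fkz] -> 12 lines: eyb wzgxl vqt fkz sox rywgi hcj rwmz zze ltdii yks lplqm
Hunk 6: at line 3 remove [sox,rywgi] add [hmvat,gne] -> 12 lines: eyb wzgxl vqt fkz hmvat gne hcj rwmz zze ltdii yks lplqm
Final line count: 12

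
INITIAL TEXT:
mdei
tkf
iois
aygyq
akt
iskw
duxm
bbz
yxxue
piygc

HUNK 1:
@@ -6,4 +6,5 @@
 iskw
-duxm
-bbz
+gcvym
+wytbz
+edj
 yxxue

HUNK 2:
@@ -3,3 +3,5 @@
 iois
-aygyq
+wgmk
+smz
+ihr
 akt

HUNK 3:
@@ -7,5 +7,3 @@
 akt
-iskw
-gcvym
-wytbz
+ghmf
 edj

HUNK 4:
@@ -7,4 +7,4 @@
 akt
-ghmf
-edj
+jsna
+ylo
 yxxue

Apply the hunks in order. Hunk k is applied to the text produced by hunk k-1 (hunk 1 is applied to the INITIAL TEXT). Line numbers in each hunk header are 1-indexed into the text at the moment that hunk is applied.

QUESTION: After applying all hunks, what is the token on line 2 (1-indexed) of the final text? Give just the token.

Hunk 1: at line 6 remove [duxm,bbz] add [gcvym,wytbz,edj] -> 11 lines: mdei tkf iois aygyq akt iskw gcvym wytbz edj yxxue piygc
Hunk 2: at line 3 remove [aygyq] add [wgmk,smz,ihr] -> 13 lines: mdei tkf iois wgmk smz ihr akt iskw gcvym wytbz edj yxxue piygc
Hunk 3: at line 7 remove [iskw,gcvym,wytbz] add [ghmf] -> 11 lines: mdei tkf iois wgmk smz ihr akt ghmf edj yxxue piygc
Hunk 4: at line 7 remove [ghmf,edj] add [jsna,ylo] -> 11 lines: mdei tkf iois wgmk smz ihr akt jsna ylo yxxue piygc
Final line 2: tkf

Answer: tkf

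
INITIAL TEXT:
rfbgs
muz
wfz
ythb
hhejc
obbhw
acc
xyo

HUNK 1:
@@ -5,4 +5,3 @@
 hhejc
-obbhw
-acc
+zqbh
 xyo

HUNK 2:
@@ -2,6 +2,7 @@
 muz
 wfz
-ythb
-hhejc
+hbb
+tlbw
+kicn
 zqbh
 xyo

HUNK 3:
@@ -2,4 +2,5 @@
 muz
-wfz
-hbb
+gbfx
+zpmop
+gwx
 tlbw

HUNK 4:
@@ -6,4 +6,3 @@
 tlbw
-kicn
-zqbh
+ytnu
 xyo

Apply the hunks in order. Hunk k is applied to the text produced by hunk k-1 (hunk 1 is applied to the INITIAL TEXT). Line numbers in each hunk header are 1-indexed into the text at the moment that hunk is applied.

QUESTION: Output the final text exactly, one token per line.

Answer: rfbgs
muz
gbfx
zpmop
gwx
tlbw
ytnu
xyo

Derivation:
Hunk 1: at line 5 remove [obbhw,acc] add [zqbh] -> 7 lines: rfbgs muz wfz ythb hhejc zqbh xyo
Hunk 2: at line 2 remove [ythb,hhejc] add [hbb,tlbw,kicn] -> 8 lines: rfbgs muz wfz hbb tlbw kicn zqbh xyo
Hunk 3: at line 2 remove [wfz,hbb] add [gbfx,zpmop,gwx] -> 9 lines: rfbgs muz gbfx zpmop gwx tlbw kicn zqbh xyo
Hunk 4: at line 6 remove [kicn,zqbh] add [ytnu] -> 8 lines: rfbgs muz gbfx zpmop gwx tlbw ytnu xyo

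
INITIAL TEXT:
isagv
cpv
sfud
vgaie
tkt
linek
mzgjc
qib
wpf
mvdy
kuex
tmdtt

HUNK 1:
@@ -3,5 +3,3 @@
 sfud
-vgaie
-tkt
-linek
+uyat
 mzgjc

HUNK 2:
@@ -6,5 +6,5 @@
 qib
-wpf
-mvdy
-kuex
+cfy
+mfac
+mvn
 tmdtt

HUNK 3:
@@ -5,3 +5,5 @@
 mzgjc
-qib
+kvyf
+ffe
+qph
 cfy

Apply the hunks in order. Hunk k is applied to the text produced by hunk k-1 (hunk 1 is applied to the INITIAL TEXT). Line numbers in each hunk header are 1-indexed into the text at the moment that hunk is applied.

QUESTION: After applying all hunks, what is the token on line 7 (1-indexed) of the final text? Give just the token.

Answer: ffe

Derivation:
Hunk 1: at line 3 remove [vgaie,tkt,linek] add [uyat] -> 10 lines: isagv cpv sfud uyat mzgjc qib wpf mvdy kuex tmdtt
Hunk 2: at line 6 remove [wpf,mvdy,kuex] add [cfy,mfac,mvn] -> 10 lines: isagv cpv sfud uyat mzgjc qib cfy mfac mvn tmdtt
Hunk 3: at line 5 remove [qib] add [kvyf,ffe,qph] -> 12 lines: isagv cpv sfud uyat mzgjc kvyf ffe qph cfy mfac mvn tmdtt
Final line 7: ffe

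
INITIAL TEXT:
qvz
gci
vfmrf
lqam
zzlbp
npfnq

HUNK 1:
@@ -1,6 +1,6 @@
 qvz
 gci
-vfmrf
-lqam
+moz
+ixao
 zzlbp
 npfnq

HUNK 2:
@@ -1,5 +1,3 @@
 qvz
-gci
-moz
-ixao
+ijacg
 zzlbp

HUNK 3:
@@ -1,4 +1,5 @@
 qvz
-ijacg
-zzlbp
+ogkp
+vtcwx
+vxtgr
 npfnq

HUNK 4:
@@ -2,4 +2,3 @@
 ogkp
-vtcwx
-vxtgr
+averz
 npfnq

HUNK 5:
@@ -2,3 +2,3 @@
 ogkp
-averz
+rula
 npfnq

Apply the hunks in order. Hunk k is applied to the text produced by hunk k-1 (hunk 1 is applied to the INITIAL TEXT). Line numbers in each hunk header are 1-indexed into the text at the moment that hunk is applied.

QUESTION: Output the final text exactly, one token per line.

Hunk 1: at line 1 remove [vfmrf,lqam] add [moz,ixao] -> 6 lines: qvz gci moz ixao zzlbp npfnq
Hunk 2: at line 1 remove [gci,moz,ixao] add [ijacg] -> 4 lines: qvz ijacg zzlbp npfnq
Hunk 3: at line 1 remove [ijacg,zzlbp] add [ogkp,vtcwx,vxtgr] -> 5 lines: qvz ogkp vtcwx vxtgr npfnq
Hunk 4: at line 2 remove [vtcwx,vxtgr] add [averz] -> 4 lines: qvz ogkp averz npfnq
Hunk 5: at line 2 remove [averz] add [rula] -> 4 lines: qvz ogkp rula npfnq

Answer: qvz
ogkp
rula
npfnq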